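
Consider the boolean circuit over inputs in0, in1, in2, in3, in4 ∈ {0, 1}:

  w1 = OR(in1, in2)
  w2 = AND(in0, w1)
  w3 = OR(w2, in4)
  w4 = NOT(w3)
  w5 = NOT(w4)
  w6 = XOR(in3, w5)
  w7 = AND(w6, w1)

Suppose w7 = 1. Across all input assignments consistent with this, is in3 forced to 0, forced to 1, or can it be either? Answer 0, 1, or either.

either

Both values of in3 occur among assignments with w7 = 1:
  in3=0: in0=0, in1=0, in2=1, in3=0, in4=1
  in3=1: in0=0, in1=0, in2=1, in3=1, in4=0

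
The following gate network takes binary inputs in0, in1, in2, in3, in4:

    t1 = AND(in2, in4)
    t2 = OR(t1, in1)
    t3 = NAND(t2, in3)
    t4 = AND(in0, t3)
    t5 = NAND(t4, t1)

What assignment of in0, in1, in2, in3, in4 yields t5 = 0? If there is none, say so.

in0=1, in1=0, in2=1, in3=0, in4=1

Check with in0=1, in1=0, in2=1, in3=0, in4=1:
t1 = AND(in2, in4) = AND(1, 1) = 1
t2 = OR(t1, in1) = OR(1, 0) = 1
t3 = NAND(t2, in3) = NAND(1, 0) = 1
t4 = AND(in0, t3) = AND(1, 1) = 1
t5 = NAND(t4, t1) = NAND(1, 1) = 0
So t5 = 0 as required.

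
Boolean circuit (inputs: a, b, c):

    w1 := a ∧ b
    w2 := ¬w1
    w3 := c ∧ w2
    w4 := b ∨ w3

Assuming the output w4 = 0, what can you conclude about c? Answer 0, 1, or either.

0

w4 = b ∨ w3 must be 0, so both b = 0 and w3 = 0.
Every assignment with w4 = 0 has c = 0; there are 2 such assignment(s).
  a=0, b=0, c=0
  a=1, b=0, c=0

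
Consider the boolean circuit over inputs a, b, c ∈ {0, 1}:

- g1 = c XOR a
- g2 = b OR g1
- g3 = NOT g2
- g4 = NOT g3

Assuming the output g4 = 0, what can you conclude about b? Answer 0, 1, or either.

g4 = NOT g3 must be 0, so g3 = 1.
g3 = NOT g2 must be 1, so g2 = 0.
g2 = b OR g1 must be 0, so both b = 0 and g1 = 0.
Every assignment with g4 = 0 has b = 0; there are 2 such assignment(s).
  a=0, b=0, c=0
  a=1, b=0, c=1

0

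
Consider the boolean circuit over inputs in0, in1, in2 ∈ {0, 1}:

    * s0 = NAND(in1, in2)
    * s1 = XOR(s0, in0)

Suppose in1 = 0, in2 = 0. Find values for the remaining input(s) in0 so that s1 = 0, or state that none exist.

Check with in1 = 0, in2 = 0 and in0=1:
s0 = NAND(in1, in2) = NAND(0, 0) = 1
s1 = XOR(s0, in0) = XOR(1, 1) = 0
So s1 = 0.

in0=1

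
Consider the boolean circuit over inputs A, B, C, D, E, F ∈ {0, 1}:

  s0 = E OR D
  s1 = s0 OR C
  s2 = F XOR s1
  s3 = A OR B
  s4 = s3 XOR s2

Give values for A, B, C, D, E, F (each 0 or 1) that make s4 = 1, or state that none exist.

s4 = s3 XOR s2 must be 1, so s3 and s2 differ.
Check with A=0, B=0, C=0, D=1, E=0, F=0:
s0 = E OR D = 0 OR 1 = 1
s1 = s0 OR C = 1 OR 0 = 1
s2 = F XOR s1 = 0 XOR 1 = 1
s3 = A OR B = 0 OR 0 = 0
s4 = s3 XOR s2 = 0 XOR 1 = 1
So s4 = 1 as required.

A=0, B=0, C=0, D=1, E=0, F=0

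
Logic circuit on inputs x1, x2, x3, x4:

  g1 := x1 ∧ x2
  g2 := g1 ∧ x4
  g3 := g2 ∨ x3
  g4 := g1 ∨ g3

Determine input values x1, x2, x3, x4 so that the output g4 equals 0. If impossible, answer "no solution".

g4 = g1 ∨ g3 must be 0, so both g1 = 0 and g3 = 0.
g1 = x1 ∧ x2 must be 0, so at least one of x1, x2 is 0.
g3 = g2 ∨ x3 must be 0, so both g2 = 0 and x3 = 0.
Check with x1=0, x2=0, x3=0, x4=1:
g1 = x1 ∧ x2 = 0 ∧ 0 = 0
g2 = g1 ∧ x4 = 0 ∧ 1 = 0
g3 = g2 ∨ x3 = 0 ∨ 0 = 0
g4 = g1 ∨ g3 = 0 ∨ 0 = 0
So g4 = 0 as required.

x1=0, x2=0, x3=0, x4=1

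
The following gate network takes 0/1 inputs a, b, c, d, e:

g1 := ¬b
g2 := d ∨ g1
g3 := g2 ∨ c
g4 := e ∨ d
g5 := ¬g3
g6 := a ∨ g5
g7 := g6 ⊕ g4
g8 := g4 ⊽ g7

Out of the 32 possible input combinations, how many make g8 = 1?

g8 = g4 ⊽ g7 must be 1, so both g4 = 0 and g7 = 0.
g4 = e ∨ d must be 0, so both e = 0 and d = 0.
Satisfying assignments:
  a=0, b=0, c=0, d=0, e=0
  a=0, b=0, c=1, d=0, e=0
  a=0, b=1, c=1, d=0, e=0

3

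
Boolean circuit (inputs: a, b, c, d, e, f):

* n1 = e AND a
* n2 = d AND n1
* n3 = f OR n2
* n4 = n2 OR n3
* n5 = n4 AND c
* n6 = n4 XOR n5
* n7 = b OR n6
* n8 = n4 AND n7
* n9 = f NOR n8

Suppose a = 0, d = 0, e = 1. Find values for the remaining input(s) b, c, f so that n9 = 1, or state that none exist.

b=0, c=1, f=0

n9 = f NOR n8 must be 1, so both f = 0 and n8 = 0.
Check with a = 0, d = 0, e = 1 and b=0, c=1, f=0:
n1 = e AND a = 1 AND 0 = 0
n2 = d AND n1 = 0 AND 0 = 0
n3 = f OR n2 = 0 OR 0 = 0
n4 = n2 OR n3 = 0 OR 0 = 0
n5 = n4 AND c = 0 AND 1 = 0
n6 = n4 XOR n5 = 0 XOR 0 = 0
n7 = b OR n6 = 0 OR 0 = 0
n8 = n4 AND n7 = 0 AND 0 = 0
n9 = f NOR n8 = 0 NOR 0 = 1
So n9 = 1.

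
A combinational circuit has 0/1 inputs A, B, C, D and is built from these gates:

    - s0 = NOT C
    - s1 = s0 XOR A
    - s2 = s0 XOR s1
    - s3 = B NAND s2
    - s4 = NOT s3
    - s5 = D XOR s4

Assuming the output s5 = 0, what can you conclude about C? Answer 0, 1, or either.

either

Both values of C occur among assignments with s5 = 0:
  C=0: A=0, B=0, C=0, D=0
  C=1: A=0, B=0, C=1, D=0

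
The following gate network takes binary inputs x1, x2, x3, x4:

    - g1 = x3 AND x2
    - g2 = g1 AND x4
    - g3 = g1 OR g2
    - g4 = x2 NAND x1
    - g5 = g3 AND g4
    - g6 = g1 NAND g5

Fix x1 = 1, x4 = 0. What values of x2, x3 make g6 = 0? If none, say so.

no solution exists

With x1 = 1, x4 = 0 fixed, none of the 4 settings of x2, x3 give g6 = 0.
For example, with x2=1, x3=1:
g1 = x3 AND x2 = 1 AND 1 = 1
g2 = g1 AND x4 = 1 AND 0 = 0
g3 = g1 OR g2 = 1 OR 0 = 1
g4 = x2 NAND x1 = 1 NAND 1 = 0
g5 = g3 AND g4 = 1 AND 0 = 0
g6 = g1 NAND g5 = 1 NAND 0 = 1
giving g6 = 1 ≠ 0.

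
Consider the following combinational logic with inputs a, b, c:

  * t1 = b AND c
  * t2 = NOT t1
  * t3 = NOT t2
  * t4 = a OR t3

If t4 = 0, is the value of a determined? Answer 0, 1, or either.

t4 = a OR t3 must be 0, so both a = 0 and t3 = 0.
Every assignment with t4 = 0 has a = 0; there are 3 such assignment(s).
  a=0, b=0, c=0
  a=0, b=0, c=1
  a=0, b=1, c=0

0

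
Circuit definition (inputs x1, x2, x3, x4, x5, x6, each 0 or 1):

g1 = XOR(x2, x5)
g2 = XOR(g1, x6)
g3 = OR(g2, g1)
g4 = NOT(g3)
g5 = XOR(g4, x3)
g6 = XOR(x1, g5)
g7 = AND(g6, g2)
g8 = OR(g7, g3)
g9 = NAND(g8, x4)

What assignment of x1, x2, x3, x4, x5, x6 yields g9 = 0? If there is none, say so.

Check with x1=1 x2=0 x3=0 x4=1 x5=1 x6=0:
g1 = XOR(x2, x5) = XOR(0, 1) = 1
g2 = XOR(g1, x6) = XOR(1, 0) = 1
g3 = OR(g2, g1) = OR(1, 1) = 1
g4 = NOT(g3) = NOT 1 = 0
g5 = XOR(g4, x3) = XOR(0, 0) = 0
g6 = XOR(x1, g5) = XOR(1, 0) = 1
g7 = AND(g6, g2) = AND(1, 1) = 1
g8 = OR(g7, g3) = OR(1, 1) = 1
g9 = NAND(g8, x4) = NAND(1, 1) = 0
So g9 = 0 as required.

x1=1 x2=0 x3=0 x4=1 x5=1 x6=0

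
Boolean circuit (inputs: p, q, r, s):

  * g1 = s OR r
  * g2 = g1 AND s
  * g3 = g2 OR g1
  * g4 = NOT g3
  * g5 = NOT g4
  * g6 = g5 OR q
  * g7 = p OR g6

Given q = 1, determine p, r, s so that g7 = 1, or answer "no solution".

Check with q = 1 and p=1, r=0, s=0:
g1 = s OR r = 0 OR 0 = 0
g2 = g1 AND s = 0 AND 0 = 0
g3 = g2 OR g1 = 0 OR 0 = 0
g4 = NOT g3 = NOT 0 = 1
g5 = NOT g4 = NOT 1 = 0
g6 = g5 OR q = 0 OR 1 = 1
g7 = p OR g6 = 1 OR 1 = 1
So g7 = 1.

p=1, r=0, s=0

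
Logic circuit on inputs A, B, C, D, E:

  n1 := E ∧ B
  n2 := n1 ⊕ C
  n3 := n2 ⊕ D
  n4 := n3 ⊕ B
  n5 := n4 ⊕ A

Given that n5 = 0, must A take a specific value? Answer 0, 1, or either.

either

Both values of A occur among assignments with n5 = 0:
  A=0: A=0, B=0, C=0, D=0, E=0
  A=1: A=1, B=0, C=0, D=1, E=0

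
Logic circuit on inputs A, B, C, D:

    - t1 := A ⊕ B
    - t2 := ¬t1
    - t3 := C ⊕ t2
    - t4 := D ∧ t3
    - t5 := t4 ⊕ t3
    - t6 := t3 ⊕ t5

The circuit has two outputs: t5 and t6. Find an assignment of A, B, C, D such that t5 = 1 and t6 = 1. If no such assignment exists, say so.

no solution exists

Across all 16 input combinations, none give both t5 = 1 and t6 = 1.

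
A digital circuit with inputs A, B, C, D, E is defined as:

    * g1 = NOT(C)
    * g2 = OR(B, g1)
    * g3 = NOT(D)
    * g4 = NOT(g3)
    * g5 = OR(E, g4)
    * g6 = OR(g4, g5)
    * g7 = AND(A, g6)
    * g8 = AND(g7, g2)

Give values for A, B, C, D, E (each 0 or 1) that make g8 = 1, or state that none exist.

g8 = AND(g7, g2) must be 1, so both g7 = 1 and g2 = 1.
g7 = AND(A, g6) must be 1, so both A = 1 and g6 = 1.
Check with A=1, B=1, C=1, D=0, E=1:
g1 = NOT(C) = NOT 1 = 0
g2 = OR(B, g1) = OR(1, 0) = 1
g3 = NOT(D) = NOT 0 = 1
g4 = NOT(g3) = NOT 1 = 0
g5 = OR(E, g4) = OR(1, 0) = 1
g6 = OR(g4, g5) = OR(0, 1) = 1
g7 = AND(A, g6) = AND(1, 1) = 1
g8 = AND(g7, g2) = AND(1, 1) = 1
So g8 = 1 as required.

A=1, B=1, C=1, D=0, E=1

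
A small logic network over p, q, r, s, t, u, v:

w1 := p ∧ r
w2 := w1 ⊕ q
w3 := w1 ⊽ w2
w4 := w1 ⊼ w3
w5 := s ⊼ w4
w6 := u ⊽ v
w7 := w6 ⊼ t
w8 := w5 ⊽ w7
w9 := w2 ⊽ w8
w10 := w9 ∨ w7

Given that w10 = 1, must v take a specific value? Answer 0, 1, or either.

either

Both values of v occur among assignments with w10 = 1:
  v=0: p=0, q=0, r=0, s=0, t=0, u=0, v=0
  v=1: p=0, q=0, r=0, s=0, t=0, u=0, v=1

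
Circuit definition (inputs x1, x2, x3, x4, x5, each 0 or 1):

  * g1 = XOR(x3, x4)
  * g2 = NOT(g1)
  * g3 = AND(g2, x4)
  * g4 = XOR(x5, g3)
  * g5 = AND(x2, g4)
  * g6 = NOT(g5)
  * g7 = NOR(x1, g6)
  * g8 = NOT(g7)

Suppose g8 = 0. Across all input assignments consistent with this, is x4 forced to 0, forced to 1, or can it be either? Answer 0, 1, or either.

either

Both values of x4 occur among assignments with g8 = 0:
  x4=0: x1=0, x2=1, x3=0, x4=0, x5=1
  x4=1: x1=0, x2=1, x3=0, x4=1, x5=1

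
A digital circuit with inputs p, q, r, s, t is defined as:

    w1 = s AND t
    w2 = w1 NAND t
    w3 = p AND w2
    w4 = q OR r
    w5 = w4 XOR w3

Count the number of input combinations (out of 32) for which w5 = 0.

14

w5 = w4 XOR w3 must be 0, so w4 and w3 are equal.
Enumerating the 32 input combinations, 14 give w5 = 0 and 18 give w5 = 1.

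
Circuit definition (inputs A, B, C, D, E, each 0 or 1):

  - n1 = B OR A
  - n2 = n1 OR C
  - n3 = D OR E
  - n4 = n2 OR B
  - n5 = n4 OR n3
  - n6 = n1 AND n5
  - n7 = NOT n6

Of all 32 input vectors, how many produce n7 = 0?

n7 = NOT n6 must be 0, so n6 = 1.
Enumerating the 32 input combinations, 24 give n7 = 0 and 8 give n7 = 1.

24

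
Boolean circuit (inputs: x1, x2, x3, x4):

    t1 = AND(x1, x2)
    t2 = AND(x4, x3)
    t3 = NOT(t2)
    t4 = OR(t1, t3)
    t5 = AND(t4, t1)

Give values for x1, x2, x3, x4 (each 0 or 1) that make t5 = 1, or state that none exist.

Check with x1=1, x2=1, x3=0, x4=0:
t1 = AND(x1, x2) = AND(1, 1) = 1
t2 = AND(x4, x3) = AND(0, 0) = 0
t3 = NOT(t2) = NOT 0 = 1
t4 = OR(t1, t3) = OR(1, 1) = 1
t5 = AND(t4, t1) = AND(1, 1) = 1
So t5 = 1 as required.

x1=1, x2=1, x3=0, x4=0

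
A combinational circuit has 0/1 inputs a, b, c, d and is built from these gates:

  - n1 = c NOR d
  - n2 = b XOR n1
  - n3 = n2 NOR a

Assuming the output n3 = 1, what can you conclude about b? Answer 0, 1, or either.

Both values of b occur among assignments with n3 = 1:
  b=0: a=0, b=0, c=0, d=1
  b=1: a=0, b=1, c=0, d=0

either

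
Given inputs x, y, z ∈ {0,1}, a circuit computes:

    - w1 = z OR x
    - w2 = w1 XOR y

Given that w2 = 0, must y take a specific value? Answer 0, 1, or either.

either

Both values of y occur among assignments with w2 = 0:
  y=0: x=0, y=0, z=0
  y=1: x=0, y=1, z=1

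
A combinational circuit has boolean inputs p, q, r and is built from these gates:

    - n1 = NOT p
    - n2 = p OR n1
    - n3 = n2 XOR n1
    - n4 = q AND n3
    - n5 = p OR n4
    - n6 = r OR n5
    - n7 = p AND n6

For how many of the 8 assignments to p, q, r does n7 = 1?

n7 = p AND n6 must be 1, so both p = 1 and n6 = 1.
Satisfying assignments:
  p=1, q=0, r=0
  p=1, q=0, r=1
  p=1, q=1, r=0
  p=1, q=1, r=1

4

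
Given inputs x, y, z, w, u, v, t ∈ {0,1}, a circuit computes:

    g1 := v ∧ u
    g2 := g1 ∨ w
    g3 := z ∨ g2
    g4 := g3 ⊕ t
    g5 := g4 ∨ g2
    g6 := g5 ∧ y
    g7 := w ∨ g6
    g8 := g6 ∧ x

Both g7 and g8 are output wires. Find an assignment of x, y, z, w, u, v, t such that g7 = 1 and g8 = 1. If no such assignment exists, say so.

Check with x=1, y=1, z=1, w=0, u=1, v=1, t=0:
g1 = v ∧ u = 1 ∧ 1 = 1
g2 = g1 ∨ w = 1 ∨ 0 = 1
g3 = z ∨ g2 = 1 ∨ 1 = 1
g4 = g3 ⊕ t = 1 ⊕ 0 = 1
g5 = g4 ∨ g2 = 1 ∨ 1 = 1
g6 = g5 ∧ y = 1 ∧ 1 = 1
g7 = w ∨ g6 = 0 ∨ 1 = 1
g8 = g6 ∧ x = 1 ∧ 1 = 1
So g7 = 1 and g8 = 1.

x=1, y=1, z=1, w=0, u=1, v=1, t=0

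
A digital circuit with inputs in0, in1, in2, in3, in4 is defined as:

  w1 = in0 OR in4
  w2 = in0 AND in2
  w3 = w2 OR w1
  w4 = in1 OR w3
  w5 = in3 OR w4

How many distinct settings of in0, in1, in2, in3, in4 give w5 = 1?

w5 = in3 OR w4 must be 1, so at least one of in3, w4 is 1.
Enumerating the 32 input combinations, 30 give w5 = 1 and 2 give w5 = 0.

30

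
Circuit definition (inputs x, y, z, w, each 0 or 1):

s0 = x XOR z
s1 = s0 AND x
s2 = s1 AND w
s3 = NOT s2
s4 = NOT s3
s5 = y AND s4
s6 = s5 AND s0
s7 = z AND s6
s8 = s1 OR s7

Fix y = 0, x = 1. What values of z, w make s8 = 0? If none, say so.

z=1, w=1

s8 = s1 OR s7 must be 0, so both s1 = 0 and s7 = 0.
Check with y = 0, x = 1 and z=1, w=1:
s0 = x XOR z = 1 XOR 1 = 0
s1 = s0 AND x = 0 AND 1 = 0
s2 = s1 AND w = 0 AND 1 = 0
s3 = NOT s2 = NOT 0 = 1
s4 = NOT s3 = NOT 1 = 0
s5 = y AND s4 = 0 AND 0 = 0
s6 = s5 AND s0 = 0 AND 0 = 0
s7 = z AND s6 = 1 AND 0 = 0
s8 = s1 OR s7 = 0 OR 0 = 0
So s8 = 0.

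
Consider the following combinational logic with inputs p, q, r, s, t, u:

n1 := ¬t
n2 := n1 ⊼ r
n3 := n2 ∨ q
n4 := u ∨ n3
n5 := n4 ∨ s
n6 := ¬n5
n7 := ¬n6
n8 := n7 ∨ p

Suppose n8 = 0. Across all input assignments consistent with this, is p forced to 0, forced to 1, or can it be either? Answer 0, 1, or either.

n8 = n7 ∨ p must be 0, so both n7 = 0 and p = 0.
Every assignment with n8 = 0 has p = 0; there are 1 such assignment(s).
  p=0, q=0, r=1, s=0, t=0, u=0

0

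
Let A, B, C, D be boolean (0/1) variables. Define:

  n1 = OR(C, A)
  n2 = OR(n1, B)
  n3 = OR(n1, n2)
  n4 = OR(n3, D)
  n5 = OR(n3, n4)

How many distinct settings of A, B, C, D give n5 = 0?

1

n5 = OR(n3, n4) must be 0, so both n3 = 0 and n4 = 0.
Satisfying assignments:
  A=0, B=0, C=0, D=0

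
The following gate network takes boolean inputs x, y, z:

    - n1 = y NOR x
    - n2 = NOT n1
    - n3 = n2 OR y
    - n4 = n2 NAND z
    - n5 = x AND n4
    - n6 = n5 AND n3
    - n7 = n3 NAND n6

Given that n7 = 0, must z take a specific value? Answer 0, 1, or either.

n7 = n3 NAND n6 must be 0, so both n3 = 1 and n6 = 1.
n3 = n2 OR y must be 1, so at least one of n2, y is 1.
Every assignment with n7 = 0 has z = 0; there are 2 such assignment(s).
  x=1, y=0, z=0
  x=1, y=1, z=0

0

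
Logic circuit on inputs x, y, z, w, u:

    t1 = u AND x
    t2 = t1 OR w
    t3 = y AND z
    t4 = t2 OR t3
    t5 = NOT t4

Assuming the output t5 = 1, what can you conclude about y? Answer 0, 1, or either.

either

Both values of y occur among assignments with t5 = 1:
  y=0: x=0, y=0, z=0, w=0, u=0
  y=1: x=0, y=1, z=0, w=0, u=0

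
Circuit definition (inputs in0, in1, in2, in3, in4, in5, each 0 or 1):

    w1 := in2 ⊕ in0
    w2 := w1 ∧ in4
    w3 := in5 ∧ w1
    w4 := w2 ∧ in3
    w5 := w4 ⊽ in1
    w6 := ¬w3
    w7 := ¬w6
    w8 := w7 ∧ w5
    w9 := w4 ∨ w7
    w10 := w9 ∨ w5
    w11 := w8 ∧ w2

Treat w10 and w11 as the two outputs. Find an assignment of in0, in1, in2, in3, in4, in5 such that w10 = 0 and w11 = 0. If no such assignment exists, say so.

Check with in0=1 in1=1 in2=1 in3=0 in4=0 in5=1:
w1 = in2 ⊕ in0 = 1 ⊕ 1 = 0
w2 = w1 ∧ in4 = 0 ∧ 0 = 0
w3 = in5 ∧ w1 = 1 ∧ 0 = 0
w4 = w2 ∧ in3 = 0 ∧ 0 = 0
w5 = w4 ⊽ in1 = 0 ⊽ 1 = 0
w6 = ¬w3 = ¬0 = 1
w7 = ¬w6 = ¬1 = 0
w8 = w7 ∧ w5 = 0 ∧ 0 = 0
w9 = w4 ∨ w7 = 0 ∨ 0 = 0
w10 = w9 ∨ w5 = 0 ∨ 0 = 0
w11 = w8 ∧ w2 = 0 ∧ 0 = 0
So w10 = 0 and w11 = 0.

in0=1 in1=1 in2=1 in3=0 in4=0 in5=1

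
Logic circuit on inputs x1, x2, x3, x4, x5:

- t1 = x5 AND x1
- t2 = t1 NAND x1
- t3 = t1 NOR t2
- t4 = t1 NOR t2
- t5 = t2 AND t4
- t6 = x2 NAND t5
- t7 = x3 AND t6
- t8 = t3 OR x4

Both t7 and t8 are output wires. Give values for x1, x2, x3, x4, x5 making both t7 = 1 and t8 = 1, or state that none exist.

x1=0 x2=1 x3=1 x4=1 x5=1

Check with x1=0 x2=1 x3=1 x4=1 x5=1:
t1 = x5 AND x1 = 1 AND 0 = 0
t2 = t1 NAND x1 = 0 NAND 0 = 1
t3 = t1 NOR t2 = 0 NOR 1 = 0
t4 = t1 NOR t2 = 0 NOR 1 = 0
t5 = t2 AND t4 = 1 AND 0 = 0
t6 = x2 NAND t5 = 1 NAND 0 = 1
t7 = x3 AND t6 = 1 AND 1 = 1
t8 = t3 OR x4 = 0 OR 1 = 1
So t7 = 1 and t8 = 1.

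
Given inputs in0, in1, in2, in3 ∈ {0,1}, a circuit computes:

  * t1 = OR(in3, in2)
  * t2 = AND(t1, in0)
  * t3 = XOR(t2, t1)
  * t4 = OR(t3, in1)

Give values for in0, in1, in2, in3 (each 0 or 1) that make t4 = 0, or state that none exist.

t4 = OR(t3, in1) must be 0, so both t3 = 0 and in1 = 0.
t3 = XOR(t2, t1) must be 0, so t2 and t1 are equal.
Check with in0=1, in1=0, in2=0, in3=0:
t1 = OR(in3, in2) = OR(0, 0) = 0
t2 = AND(t1, in0) = AND(0, 1) = 0
t3 = XOR(t2, t1) = XOR(0, 0) = 0
t4 = OR(t3, in1) = OR(0, 0) = 0
So t4 = 0 as required.

in0=1, in1=0, in2=0, in3=0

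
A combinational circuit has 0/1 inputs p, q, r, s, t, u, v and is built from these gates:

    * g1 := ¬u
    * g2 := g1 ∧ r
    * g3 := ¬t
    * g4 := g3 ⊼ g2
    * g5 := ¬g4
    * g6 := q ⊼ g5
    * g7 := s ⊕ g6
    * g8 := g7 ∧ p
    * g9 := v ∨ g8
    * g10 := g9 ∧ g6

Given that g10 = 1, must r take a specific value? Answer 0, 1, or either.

either

Both values of r occur among assignments with g10 = 1:
  r=0: p=0, q=0, r=0, s=0, t=0, u=0, v=1
  r=1: p=0, q=0, r=1, s=0, t=0, u=0, v=1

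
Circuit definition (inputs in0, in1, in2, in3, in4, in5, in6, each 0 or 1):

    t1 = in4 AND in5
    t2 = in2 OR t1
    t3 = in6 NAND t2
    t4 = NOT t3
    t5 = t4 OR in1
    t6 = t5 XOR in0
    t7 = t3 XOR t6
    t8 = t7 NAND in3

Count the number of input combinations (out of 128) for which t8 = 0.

t8 = t7 NAND in3 must be 0, so both t7 = 1 and in3 = 1.
Enumerating the 128 input combinations, 32 give t8 = 0 and 96 give t8 = 1.

32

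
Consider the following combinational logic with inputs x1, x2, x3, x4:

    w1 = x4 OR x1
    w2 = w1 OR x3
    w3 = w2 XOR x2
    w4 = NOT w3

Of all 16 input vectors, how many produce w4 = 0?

w4 = NOT w3 must be 0, so w3 = 1.
Enumerating the 16 input combinations, 8 give w4 = 0 and 8 give w4 = 1.

8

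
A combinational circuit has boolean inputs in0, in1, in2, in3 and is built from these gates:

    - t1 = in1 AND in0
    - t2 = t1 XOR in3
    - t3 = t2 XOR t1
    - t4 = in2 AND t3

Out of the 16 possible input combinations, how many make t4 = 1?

t4 = in2 AND t3 must be 1, so both in2 = 1 and t3 = 1.
t3 = t2 XOR t1 must be 1, so t2 and t1 differ.
Satisfying assignments:
  in0=0, in1=0, in2=1, in3=1
  in0=0, in1=1, in2=1, in3=1
  in0=1, in1=0, in2=1, in3=1
  in0=1, in1=1, in2=1, in3=1

4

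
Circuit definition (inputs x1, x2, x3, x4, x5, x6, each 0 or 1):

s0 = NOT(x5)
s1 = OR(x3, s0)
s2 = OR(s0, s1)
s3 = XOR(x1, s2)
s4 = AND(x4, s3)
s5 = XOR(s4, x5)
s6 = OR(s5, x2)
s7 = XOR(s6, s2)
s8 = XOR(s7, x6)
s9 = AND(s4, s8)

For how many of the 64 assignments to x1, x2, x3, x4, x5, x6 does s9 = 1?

s9 = AND(s4, s8) must be 1, so both s4 = 1 and s8 = 1.
s4 = AND(x4, s3) must be 1, so both x4 = 1 and s3 = 1.
s8 = XOR(s7, x6) must be 1, so s7 and x6 differ.
Enumerating the 64 input combinations, 8 give s9 = 1 and 56 give s9 = 0.

8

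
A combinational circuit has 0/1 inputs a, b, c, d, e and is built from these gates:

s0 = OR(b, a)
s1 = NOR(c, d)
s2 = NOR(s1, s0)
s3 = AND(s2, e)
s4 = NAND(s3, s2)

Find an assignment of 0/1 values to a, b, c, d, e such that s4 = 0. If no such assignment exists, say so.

s4 = NAND(s3, s2) must be 0, so both s3 = 1 and s2 = 1.
Check with a=0, b=0, c=0, d=1, e=1:
s0 = OR(b, a) = OR(0, 0) = 0
s1 = NOR(c, d) = NOR(0, 1) = 0
s2 = NOR(s1, s0) = NOR(0, 0) = 1
s3 = AND(s2, e) = AND(1, 1) = 1
s4 = NAND(s3, s2) = NAND(1, 1) = 0
So s4 = 0 as required.

a=0, b=0, c=0, d=1, e=1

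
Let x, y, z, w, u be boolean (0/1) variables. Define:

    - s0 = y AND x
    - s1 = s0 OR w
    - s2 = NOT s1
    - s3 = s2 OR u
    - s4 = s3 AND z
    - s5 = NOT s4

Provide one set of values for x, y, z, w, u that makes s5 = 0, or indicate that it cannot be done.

x=0, y=0, z=1, w=1, u=1

s5 = NOT s4 must be 0, so s4 = 1.
Check with x=0, y=0, z=1, w=1, u=1:
s0 = y AND x = 0 AND 0 = 0
s1 = s0 OR w = 0 OR 1 = 1
s2 = NOT s1 = NOT 1 = 0
s3 = s2 OR u = 0 OR 1 = 1
s4 = s3 AND z = 1 AND 1 = 1
s5 = NOT s4 = NOT 1 = 0
So s5 = 0 as required.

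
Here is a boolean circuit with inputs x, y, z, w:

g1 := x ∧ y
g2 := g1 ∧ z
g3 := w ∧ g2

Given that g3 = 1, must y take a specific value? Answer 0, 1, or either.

1

g3 = w ∧ g2 must be 1, so both w = 1 and g2 = 1.
g2 = g1 ∧ z must be 1, so both g1 = 1 and z = 1.
Every assignment with g3 = 1 has y = 1; there are 1 such assignment(s).
  x=1, y=1, z=1, w=1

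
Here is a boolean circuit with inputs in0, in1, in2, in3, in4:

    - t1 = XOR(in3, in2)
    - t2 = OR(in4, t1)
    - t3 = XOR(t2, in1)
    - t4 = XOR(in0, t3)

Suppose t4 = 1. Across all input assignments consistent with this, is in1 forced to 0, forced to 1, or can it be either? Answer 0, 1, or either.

either

Both values of in1 occur among assignments with t4 = 1:
  in1=0: in0=0, in1=0, in2=0, in3=0, in4=1
  in1=1: in0=0, in1=1, in2=0, in3=0, in4=0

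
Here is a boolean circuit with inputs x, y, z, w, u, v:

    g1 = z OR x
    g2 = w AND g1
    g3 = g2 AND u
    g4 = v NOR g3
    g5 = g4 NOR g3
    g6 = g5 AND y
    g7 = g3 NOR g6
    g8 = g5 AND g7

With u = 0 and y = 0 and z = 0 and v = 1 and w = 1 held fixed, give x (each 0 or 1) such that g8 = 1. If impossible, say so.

g8 = g5 AND g7 must be 1, so both g5 = 1 and g7 = 1.
Check with u = 0 and y = 0 and z = 0 and v = 1 and w = 1 and x=1:
g1 = z OR x = 0 OR 1 = 1
g2 = w AND g1 = 1 AND 1 = 1
g3 = g2 AND u = 1 AND 0 = 0
g4 = v NOR g3 = 1 NOR 0 = 0
g5 = g4 NOR g3 = 0 NOR 0 = 1
g6 = g5 AND y = 1 AND 0 = 0
g7 = g3 NOR g6 = 0 NOR 0 = 1
g8 = g5 AND g7 = 1 AND 1 = 1
So g8 = 1.

x=1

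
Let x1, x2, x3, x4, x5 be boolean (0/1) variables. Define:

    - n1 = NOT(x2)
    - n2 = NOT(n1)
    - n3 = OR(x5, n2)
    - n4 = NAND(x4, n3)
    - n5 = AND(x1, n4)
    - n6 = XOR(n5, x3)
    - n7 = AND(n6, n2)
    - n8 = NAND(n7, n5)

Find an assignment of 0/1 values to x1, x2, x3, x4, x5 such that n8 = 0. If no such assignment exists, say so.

x1=1, x2=1, x3=0, x4=0, x5=1

n8 = NAND(n7, n5) must be 0, so both n7 = 1 and n5 = 1.
n7 = AND(n6, n2) must be 1, so both n6 = 1 and n2 = 1.
Check with x1=1, x2=1, x3=0, x4=0, x5=1:
n1 = NOT(x2) = NOT 1 = 0
n2 = NOT(n1) = NOT 0 = 1
n3 = OR(x5, n2) = OR(1, 1) = 1
n4 = NAND(x4, n3) = NAND(0, 1) = 1
n5 = AND(x1, n4) = AND(1, 1) = 1
n6 = XOR(n5, x3) = XOR(1, 0) = 1
n7 = AND(n6, n2) = AND(1, 1) = 1
n8 = NAND(n7, n5) = NAND(1, 1) = 0
So n8 = 0 as required.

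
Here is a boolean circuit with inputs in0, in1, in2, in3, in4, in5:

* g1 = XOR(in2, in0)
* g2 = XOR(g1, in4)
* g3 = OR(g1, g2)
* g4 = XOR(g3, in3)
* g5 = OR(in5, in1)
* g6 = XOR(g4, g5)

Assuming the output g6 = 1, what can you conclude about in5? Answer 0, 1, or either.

either

Both values of in5 occur among assignments with g6 = 1:
  in5=0: in0=0, in1=0, in2=0, in3=0, in4=1, in5=0
  in5=1: in0=0, in1=0, in2=0, in3=0, in4=0, in5=1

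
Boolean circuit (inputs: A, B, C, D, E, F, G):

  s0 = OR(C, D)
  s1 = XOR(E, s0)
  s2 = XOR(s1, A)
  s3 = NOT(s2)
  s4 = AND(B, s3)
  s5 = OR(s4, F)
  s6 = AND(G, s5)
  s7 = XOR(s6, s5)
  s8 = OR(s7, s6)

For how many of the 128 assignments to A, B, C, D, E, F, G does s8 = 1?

s8 = OR(s7, s6) must be 1, so at least one of s7, s6 is 1.
Enumerating the 128 input combinations, 80 give s8 = 1 and 48 give s8 = 0.

80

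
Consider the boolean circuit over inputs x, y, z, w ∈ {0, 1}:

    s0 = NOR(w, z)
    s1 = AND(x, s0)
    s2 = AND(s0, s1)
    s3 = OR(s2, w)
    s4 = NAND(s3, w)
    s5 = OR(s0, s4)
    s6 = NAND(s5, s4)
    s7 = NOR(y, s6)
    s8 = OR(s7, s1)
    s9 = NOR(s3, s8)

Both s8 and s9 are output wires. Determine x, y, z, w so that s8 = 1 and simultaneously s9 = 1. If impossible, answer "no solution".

no solution exists

Across all 16 input combinations, none give both s8 = 1 and s9 = 1.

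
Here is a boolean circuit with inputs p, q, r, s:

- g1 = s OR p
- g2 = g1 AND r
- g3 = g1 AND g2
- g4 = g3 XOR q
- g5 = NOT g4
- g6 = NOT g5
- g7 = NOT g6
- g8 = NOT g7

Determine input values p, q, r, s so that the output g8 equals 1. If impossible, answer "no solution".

Check with p=0, q=1, r=0, s=1:
g1 = s OR p = 1 OR 0 = 1
g2 = g1 AND r = 1 AND 0 = 0
g3 = g1 AND g2 = 1 AND 0 = 0
g4 = g3 XOR q = 0 XOR 1 = 1
g5 = NOT g4 = NOT 1 = 0
g6 = NOT g5 = NOT 0 = 1
g7 = NOT g6 = NOT 1 = 0
g8 = NOT g7 = NOT 0 = 1
So g8 = 1 as required.

p=0, q=1, r=0, s=1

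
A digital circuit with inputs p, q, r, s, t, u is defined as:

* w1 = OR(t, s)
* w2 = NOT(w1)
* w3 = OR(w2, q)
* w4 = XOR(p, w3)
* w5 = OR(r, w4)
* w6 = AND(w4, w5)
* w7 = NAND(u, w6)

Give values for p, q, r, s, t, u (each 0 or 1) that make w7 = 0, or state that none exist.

w7 = NAND(u, w6) must be 0, so both u = 1 and w6 = 1.
w6 = AND(w4, w5) must be 1, so both w4 = 1 and w5 = 1.
w4 = XOR(p, w3) must be 1, so p and w3 differ.
Check with p=0 q=1 r=1 s=1 t=1 u=1:
w1 = OR(t, s) = OR(1, 1) = 1
w2 = NOT(w1) = NOT 1 = 0
w3 = OR(w2, q) = OR(0, 1) = 1
w4 = XOR(p, w3) = XOR(0, 1) = 1
w5 = OR(r, w4) = OR(1, 1) = 1
w6 = AND(w4, w5) = AND(1, 1) = 1
w7 = NAND(u, w6) = NAND(1, 1) = 0
So w7 = 0 as required.

p=0 q=1 r=1 s=1 t=1 u=1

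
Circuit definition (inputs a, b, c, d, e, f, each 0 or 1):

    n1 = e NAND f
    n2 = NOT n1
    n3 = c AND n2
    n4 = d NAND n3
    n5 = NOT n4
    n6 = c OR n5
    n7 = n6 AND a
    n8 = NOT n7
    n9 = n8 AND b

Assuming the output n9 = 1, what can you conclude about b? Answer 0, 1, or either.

n9 = n8 AND b must be 1, so both n8 = 1 and b = 1.
Every assignment with n9 = 1 has b = 1; there are 24 such assignment(s).

1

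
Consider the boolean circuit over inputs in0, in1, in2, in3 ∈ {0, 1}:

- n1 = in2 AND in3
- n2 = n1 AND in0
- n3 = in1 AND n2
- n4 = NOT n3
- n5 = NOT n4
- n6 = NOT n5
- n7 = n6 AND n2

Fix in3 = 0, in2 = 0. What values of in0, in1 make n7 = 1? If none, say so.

With in3 = 0, in2 = 0 fixed, none of the 4 settings of in0, in1 give n7 = 1.
For example, with in0=0, in1=0:
n1 = in2 AND in3 = 0 AND 0 = 0
n2 = n1 AND in0 = 0 AND 0 = 0
n3 = in1 AND n2 = 0 AND 0 = 0
n4 = NOT n3 = NOT 0 = 1
n5 = NOT n4 = NOT 1 = 0
n6 = NOT n5 = NOT 0 = 1
n7 = n6 AND n2 = 1 AND 0 = 0
giving n7 = 0 ≠ 1.

no solution exists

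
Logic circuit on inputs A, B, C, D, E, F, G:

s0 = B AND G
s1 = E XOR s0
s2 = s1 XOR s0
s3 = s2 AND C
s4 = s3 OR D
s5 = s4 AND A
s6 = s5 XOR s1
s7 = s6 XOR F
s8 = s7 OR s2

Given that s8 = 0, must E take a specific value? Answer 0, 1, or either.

s8 = s7 OR s2 must be 0, so both s7 = 0 and s2 = 0.
s7 = s6 XOR F must be 0, so s6 and F are equal.
Every assignment with s8 = 0 has E = 0; there are 32 such assignment(s).

0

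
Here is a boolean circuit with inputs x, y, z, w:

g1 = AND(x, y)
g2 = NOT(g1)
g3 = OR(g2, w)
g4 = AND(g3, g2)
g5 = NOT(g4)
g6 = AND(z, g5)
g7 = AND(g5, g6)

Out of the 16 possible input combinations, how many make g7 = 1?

2

g7 = AND(g5, g6) must be 1, so both g5 = 1 and g6 = 1.
g5 = NOT(g4) must be 1, so g4 = 0.
g6 = AND(z, g5) must be 1, so both z = 1 and g5 = 1.
Satisfying assignments:
  x=1, y=1, z=1, w=0
  x=1, y=1, z=1, w=1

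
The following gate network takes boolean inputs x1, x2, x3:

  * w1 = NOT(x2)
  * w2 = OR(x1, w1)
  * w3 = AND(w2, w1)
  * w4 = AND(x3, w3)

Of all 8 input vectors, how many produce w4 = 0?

6

w4 = AND(x3, w3) must be 0, so at least one of x3, w3 is 0.
Satisfying assignments:
  x1=0, x2=0, x3=0
  x1=0, x2=1, x3=0
  x1=0, x2=1, x3=1
  x1=1, x2=0, x3=0
  x1=1, x2=1, x3=0
  x1=1, x2=1, x3=1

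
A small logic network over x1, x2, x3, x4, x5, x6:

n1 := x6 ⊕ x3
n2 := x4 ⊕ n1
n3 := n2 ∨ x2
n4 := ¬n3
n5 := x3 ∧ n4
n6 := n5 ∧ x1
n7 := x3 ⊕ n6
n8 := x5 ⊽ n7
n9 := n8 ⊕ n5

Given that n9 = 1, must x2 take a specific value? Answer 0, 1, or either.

either

Both values of x2 occur among assignments with n9 = 1:
  x2=0: x1=0, x2=0, x3=0, x4=0, x5=0, x6=0
  x2=1: x1=0, x2=1, x3=0, x4=0, x5=0, x6=0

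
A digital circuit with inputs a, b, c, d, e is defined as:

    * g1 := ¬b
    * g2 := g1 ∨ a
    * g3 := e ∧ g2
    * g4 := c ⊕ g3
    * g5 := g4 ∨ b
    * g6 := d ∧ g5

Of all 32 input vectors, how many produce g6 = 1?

12

g6 = d ∧ g5 must be 1, so both d = 1 and g5 = 1.
Enumerating the 32 input combinations, 12 give g6 = 1 and 20 give g6 = 0.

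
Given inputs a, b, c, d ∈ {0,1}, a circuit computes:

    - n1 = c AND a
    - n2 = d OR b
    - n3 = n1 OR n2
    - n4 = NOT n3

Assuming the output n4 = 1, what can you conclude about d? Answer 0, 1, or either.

n4 = NOT n3 must be 1, so n3 = 0.
Every assignment with n4 = 1 has d = 0; there are 3 such assignment(s).
  a=0, b=0, c=0, d=0
  a=0, b=0, c=1, d=0
  a=1, b=0, c=0, d=0

0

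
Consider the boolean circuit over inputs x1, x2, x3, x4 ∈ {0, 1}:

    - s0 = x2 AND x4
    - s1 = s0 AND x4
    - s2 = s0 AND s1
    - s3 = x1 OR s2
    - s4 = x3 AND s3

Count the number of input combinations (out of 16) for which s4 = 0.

s4 = x3 AND s3 must be 0, so at least one of x3, s3 is 0.
Enumerating the 16 input combinations, 11 give s4 = 0 and 5 give s4 = 1.

11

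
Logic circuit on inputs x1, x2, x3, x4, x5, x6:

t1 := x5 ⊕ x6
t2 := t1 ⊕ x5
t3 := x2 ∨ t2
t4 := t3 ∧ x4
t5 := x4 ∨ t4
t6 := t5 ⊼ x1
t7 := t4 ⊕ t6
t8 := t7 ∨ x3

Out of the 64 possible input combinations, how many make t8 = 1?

t8 = t7 ∨ x3 must be 1, so at least one of t7, x3 is 1.
Enumerating the 64 input combinations, 56 give t8 = 1 and 8 give t8 = 0.

56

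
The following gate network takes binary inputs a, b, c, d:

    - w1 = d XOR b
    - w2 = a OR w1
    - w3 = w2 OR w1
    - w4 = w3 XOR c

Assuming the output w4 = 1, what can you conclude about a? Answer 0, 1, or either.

either

Both values of a occur among assignments with w4 = 1:
  a=0: a=0, b=0, c=0, d=1
  a=1: a=1, b=0, c=0, d=0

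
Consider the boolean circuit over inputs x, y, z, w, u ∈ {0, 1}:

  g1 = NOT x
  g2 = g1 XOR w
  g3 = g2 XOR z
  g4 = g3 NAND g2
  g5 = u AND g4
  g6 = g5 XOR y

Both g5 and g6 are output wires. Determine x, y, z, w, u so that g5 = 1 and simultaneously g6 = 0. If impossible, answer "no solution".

Check with x=1, y=1, z=1, w=1, u=1:
g1 = NOT x = NOT 1 = 0
g2 = g1 XOR w = 0 XOR 1 = 1
g3 = g2 XOR z = 1 XOR 1 = 0
g4 = g3 NAND g2 = 0 NAND 1 = 1
g5 = u AND g4 = 1 AND 1 = 1
g6 = g5 XOR y = 1 XOR 1 = 0
So g5 = 1 and g6 = 0.

x=1, y=1, z=1, w=1, u=1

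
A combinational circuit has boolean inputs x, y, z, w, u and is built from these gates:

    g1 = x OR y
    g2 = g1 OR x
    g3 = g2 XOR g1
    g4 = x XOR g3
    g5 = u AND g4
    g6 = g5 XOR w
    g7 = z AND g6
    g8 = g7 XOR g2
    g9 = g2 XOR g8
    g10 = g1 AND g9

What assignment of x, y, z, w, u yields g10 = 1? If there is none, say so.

Check with x=1 y=1 z=1 w=1 u=0:
g1 = x OR y = 1 OR 1 = 1
g2 = g1 OR x = 1 OR 1 = 1
g3 = g2 XOR g1 = 1 XOR 1 = 0
g4 = x XOR g3 = 1 XOR 0 = 1
g5 = u AND g4 = 0 AND 1 = 0
g6 = g5 XOR w = 0 XOR 1 = 1
g7 = z AND g6 = 1 AND 1 = 1
g8 = g7 XOR g2 = 1 XOR 1 = 0
g9 = g2 XOR g8 = 1 XOR 0 = 1
g10 = g1 AND g9 = 1 AND 1 = 1
So g10 = 1 as required.

x=1 y=1 z=1 w=1 u=0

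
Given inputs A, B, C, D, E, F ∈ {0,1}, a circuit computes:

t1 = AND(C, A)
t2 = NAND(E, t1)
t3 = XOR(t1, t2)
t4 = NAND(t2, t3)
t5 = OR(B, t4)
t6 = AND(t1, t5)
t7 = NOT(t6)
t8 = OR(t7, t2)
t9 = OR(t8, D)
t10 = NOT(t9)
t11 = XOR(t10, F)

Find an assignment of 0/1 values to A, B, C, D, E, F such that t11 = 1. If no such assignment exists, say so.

A=0, B=0, C=1, D=0, E=1, F=1

t11 = XOR(t10, F) must be 1, so t10 and F differ.
Check with A=0, B=0, C=1, D=0, E=1, F=1:
t1 = AND(C, A) = AND(1, 0) = 0
t2 = NAND(E, t1) = NAND(1, 0) = 1
t3 = XOR(t1, t2) = XOR(0, 1) = 1
t4 = NAND(t2, t3) = NAND(1, 1) = 0
t5 = OR(B, t4) = OR(0, 0) = 0
t6 = AND(t1, t5) = AND(0, 0) = 0
t7 = NOT(t6) = NOT 0 = 1
t8 = OR(t7, t2) = OR(1, 1) = 1
t9 = OR(t8, D) = OR(1, 0) = 1
t10 = NOT(t9) = NOT 1 = 0
t11 = XOR(t10, F) = XOR(0, 1) = 1
So t11 = 1 as required.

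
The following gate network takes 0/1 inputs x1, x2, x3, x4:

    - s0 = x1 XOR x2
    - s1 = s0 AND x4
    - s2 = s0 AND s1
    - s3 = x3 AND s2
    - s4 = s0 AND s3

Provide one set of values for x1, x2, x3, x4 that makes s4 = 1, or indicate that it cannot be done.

s4 = s0 AND s3 must be 1, so both s0 = 1 and s3 = 1.
s0 = x1 XOR x2 must be 1, so x1 and x2 differ.
Check with x1=0, x2=1, x3=1, x4=1:
s0 = x1 XOR x2 = 0 XOR 1 = 1
s1 = s0 AND x4 = 1 AND 1 = 1
s2 = s0 AND s1 = 1 AND 1 = 1
s3 = x3 AND s2 = 1 AND 1 = 1
s4 = s0 AND s3 = 1 AND 1 = 1
So s4 = 1 as required.

x1=0, x2=1, x3=1, x4=1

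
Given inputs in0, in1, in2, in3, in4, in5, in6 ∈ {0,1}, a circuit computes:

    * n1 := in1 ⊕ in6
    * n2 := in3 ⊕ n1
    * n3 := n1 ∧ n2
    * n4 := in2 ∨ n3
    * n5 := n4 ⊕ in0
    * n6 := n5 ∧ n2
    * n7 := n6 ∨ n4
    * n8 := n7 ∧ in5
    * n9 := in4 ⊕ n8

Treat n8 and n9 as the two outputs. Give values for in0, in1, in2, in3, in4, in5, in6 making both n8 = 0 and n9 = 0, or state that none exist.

Check with in0=0 in1=1 in2=1 in3=0 in4=0 in5=0 in6=0:
n1 = in1 ⊕ in6 = 1 ⊕ 0 = 1
n2 = in3 ⊕ n1 = 0 ⊕ 1 = 1
n3 = n1 ∧ n2 = 1 ∧ 1 = 1
n4 = in2 ∨ n3 = 1 ∨ 1 = 1
n5 = n4 ⊕ in0 = 1 ⊕ 0 = 1
n6 = n5 ∧ n2 = 1 ∧ 1 = 1
n7 = n6 ∨ n4 = 1 ∨ 1 = 1
n8 = n7 ∧ in5 = 1 ∧ 0 = 0
n9 = in4 ⊕ n8 = 0 ⊕ 0 = 0
So n8 = 0 and n9 = 0.

in0=0 in1=1 in2=1 in3=0 in4=0 in5=0 in6=0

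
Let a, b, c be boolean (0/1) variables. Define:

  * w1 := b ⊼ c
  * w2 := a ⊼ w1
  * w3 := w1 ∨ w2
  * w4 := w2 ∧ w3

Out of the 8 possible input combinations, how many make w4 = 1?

5

w4 = w2 ∧ w3 must be 1, so both w2 = 1 and w3 = 1.
w2 = a ⊼ w1 must be 1, so at least one of a, w1 is 0.
Satisfying assignments:
  a=0, b=0, c=0
  a=0, b=0, c=1
  a=0, b=1, c=0
  a=0, b=1, c=1
  a=1, b=1, c=1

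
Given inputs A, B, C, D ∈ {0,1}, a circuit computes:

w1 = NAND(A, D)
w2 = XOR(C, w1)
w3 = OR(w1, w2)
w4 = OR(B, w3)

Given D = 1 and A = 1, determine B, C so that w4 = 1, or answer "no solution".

w4 = OR(B, w3) must be 1, so at least one of B, w3 is 1.
Check with D = 1 and A = 1 and B=1, C=0:
w1 = NAND(A, D) = NAND(1, 1) = 0
w2 = XOR(C, w1) = XOR(0, 0) = 0
w3 = OR(w1, w2) = OR(0, 0) = 0
w4 = OR(B, w3) = OR(1, 0) = 1
So w4 = 1.

B=1, C=0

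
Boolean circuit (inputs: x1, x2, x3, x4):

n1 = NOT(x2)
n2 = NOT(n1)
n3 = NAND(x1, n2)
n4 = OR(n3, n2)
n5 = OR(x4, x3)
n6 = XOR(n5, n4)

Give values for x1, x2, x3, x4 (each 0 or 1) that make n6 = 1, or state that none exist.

n6 = XOR(n5, n4) must be 1, so n5 and n4 differ.
Check with x1=0, x2=1, x3=0, x4=0:
n1 = NOT(x2) = NOT 1 = 0
n2 = NOT(n1) = NOT 0 = 1
n3 = NAND(x1, n2) = NAND(0, 1) = 1
n4 = OR(n3, n2) = OR(1, 1) = 1
n5 = OR(x4, x3) = OR(0, 0) = 0
n6 = XOR(n5, n4) = XOR(0, 1) = 1
So n6 = 1 as required.

x1=0, x2=1, x3=0, x4=0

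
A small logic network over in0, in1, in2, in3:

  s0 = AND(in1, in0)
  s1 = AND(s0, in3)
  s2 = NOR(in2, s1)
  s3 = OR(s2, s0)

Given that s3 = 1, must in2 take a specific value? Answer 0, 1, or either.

either

Both values of in2 occur among assignments with s3 = 1:
  in2=0: in0=0, in1=0, in2=0, in3=0
  in2=1: in0=1, in1=1, in2=1, in3=0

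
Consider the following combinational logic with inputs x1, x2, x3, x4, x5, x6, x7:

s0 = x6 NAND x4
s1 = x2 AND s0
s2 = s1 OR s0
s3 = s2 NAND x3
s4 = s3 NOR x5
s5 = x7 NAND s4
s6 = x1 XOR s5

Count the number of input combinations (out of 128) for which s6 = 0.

64

s6 = x1 XOR s5 must be 0, so x1 and s5 are equal.
Enumerating the 128 input combinations, 64 give s6 = 0 and 64 give s6 = 1.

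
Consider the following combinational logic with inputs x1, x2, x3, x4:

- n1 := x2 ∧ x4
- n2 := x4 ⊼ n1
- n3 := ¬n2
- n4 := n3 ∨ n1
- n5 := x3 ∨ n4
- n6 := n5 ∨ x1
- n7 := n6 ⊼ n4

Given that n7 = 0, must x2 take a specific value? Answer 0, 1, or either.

n7 = n6 ⊼ n4 must be 0, so both n6 = 1 and n4 = 1.
n6 = n5 ∨ x1 must be 1, so at least one of n5, x1 is 1.
Every assignment with n7 = 0 has x2 = 1; there are 4 such assignment(s).
  x1=0, x2=1, x3=0, x4=1
  x1=0, x2=1, x3=1, x4=1
  x1=1, x2=1, x3=0, x4=1
  x1=1, x2=1, x3=1, x4=1

1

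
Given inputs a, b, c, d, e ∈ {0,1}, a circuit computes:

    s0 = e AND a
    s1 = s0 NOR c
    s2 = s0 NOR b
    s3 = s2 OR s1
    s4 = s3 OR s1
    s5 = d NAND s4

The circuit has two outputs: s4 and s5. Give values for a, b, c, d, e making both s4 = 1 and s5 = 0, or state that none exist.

Check with a=0, b=0, c=1, d=1, e=1:
s0 = e AND a = 1 AND 0 = 0
s1 = s0 NOR c = 0 NOR 1 = 0
s2 = s0 NOR b = 0 NOR 0 = 1
s3 = s2 OR s1 = 1 OR 0 = 1
s4 = s3 OR s1 = 1 OR 0 = 1
s5 = d NAND s4 = 1 NAND 1 = 0
So s4 = 1 and s5 = 0.

a=0, b=0, c=1, d=1, e=1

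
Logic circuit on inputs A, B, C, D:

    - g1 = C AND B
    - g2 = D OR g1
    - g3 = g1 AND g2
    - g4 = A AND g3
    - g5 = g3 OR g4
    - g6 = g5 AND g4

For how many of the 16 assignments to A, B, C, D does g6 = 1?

2

g6 = g5 AND g4 must be 1, so both g5 = 1 and g4 = 1.
g5 = g3 OR g4 must be 1, so at least one of g3, g4 is 1.
g4 = A AND g3 must be 1, so both A = 1 and g3 = 1.
Enumerating the 16 input combinations, 2 give g6 = 1 and 14 give g6 = 0.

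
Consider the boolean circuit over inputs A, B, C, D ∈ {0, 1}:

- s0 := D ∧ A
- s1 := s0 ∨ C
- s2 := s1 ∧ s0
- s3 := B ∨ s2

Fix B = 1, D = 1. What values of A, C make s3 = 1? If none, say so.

Check with B = 1, D = 1 and A=0, C=0:
s0 = D ∧ A = 1 ∧ 0 = 0
s1 = s0 ∨ C = 0 ∨ 0 = 0
s2 = s1 ∧ s0 = 0 ∧ 0 = 0
s3 = B ∨ s2 = 1 ∨ 0 = 1
So s3 = 1.

A=0, C=0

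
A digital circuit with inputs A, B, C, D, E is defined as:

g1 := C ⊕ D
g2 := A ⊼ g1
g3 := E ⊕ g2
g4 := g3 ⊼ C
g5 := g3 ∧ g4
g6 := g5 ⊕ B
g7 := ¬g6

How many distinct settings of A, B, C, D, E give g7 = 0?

g7 = ¬g6 must be 0, so g6 = 1.
g6 = g5 ⊕ B must be 1, so g5 and B differ.
Enumerating the 32 input combinations, 16 give g7 = 0 and 16 give g7 = 1.

16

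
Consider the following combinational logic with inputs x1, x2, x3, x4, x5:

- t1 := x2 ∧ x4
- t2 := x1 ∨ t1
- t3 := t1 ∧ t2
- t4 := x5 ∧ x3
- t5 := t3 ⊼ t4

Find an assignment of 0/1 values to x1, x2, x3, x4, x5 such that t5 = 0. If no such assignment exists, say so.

t5 = t3 ⊼ t4 must be 0, so both t3 = 1 and t4 = 1.
Check with x1=1 x2=1 x3=1 x4=1 x5=1:
t1 = x2 ∧ x4 = 1 ∧ 1 = 1
t2 = x1 ∨ t1 = 1 ∨ 1 = 1
t3 = t1 ∧ t2 = 1 ∧ 1 = 1
t4 = x5 ∧ x3 = 1 ∧ 1 = 1
t5 = t3 ⊼ t4 = 1 ⊼ 1 = 0
So t5 = 0 as required.

x1=1 x2=1 x3=1 x4=1 x5=1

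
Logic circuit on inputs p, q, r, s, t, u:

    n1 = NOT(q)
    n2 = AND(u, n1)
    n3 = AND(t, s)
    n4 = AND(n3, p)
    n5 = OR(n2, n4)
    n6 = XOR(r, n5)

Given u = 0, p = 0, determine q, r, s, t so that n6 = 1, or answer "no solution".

q=1, r=1, s=1, t=1

Check with u = 0, p = 0 and q=1, r=1, s=1, t=1:
n1 = NOT(q) = NOT 1 = 0
n2 = AND(u, n1) = AND(0, 0) = 0
n3 = AND(t, s) = AND(1, 1) = 1
n4 = AND(n3, p) = AND(1, 0) = 0
n5 = OR(n2, n4) = OR(0, 0) = 0
n6 = XOR(r, n5) = XOR(1, 0) = 1
So n6 = 1.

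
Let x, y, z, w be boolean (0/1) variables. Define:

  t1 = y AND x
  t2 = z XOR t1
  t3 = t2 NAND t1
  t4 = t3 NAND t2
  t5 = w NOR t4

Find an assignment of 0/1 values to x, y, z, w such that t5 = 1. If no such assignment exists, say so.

x=1, y=0, z=1, w=0

Check with x=1, y=0, z=1, w=0:
t1 = y AND x = 0 AND 1 = 0
t2 = z XOR t1 = 1 XOR 0 = 1
t3 = t2 NAND t1 = 1 NAND 0 = 1
t4 = t3 NAND t2 = 1 NAND 1 = 0
t5 = w NOR t4 = 0 NOR 0 = 1
So t5 = 1 as required.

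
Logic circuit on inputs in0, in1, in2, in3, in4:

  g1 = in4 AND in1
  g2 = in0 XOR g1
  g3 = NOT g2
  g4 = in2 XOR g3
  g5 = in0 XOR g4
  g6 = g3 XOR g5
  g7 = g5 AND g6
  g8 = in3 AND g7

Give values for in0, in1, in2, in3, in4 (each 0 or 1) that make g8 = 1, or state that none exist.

in0=1 in1=0 in2=0 in3=1 in4=0

g8 = in3 AND g7 must be 1, so both in3 = 1 and g7 = 1.
g7 = g5 AND g6 must be 1, so both g5 = 1 and g6 = 1.
g5 = in0 XOR g4 must be 1, so in0 and g4 differ.
Check with in0=1 in1=0 in2=0 in3=1 in4=0:
g1 = in4 AND in1 = 0 AND 0 = 0
g2 = in0 XOR g1 = 1 XOR 0 = 1
g3 = NOT g2 = NOT 1 = 0
g4 = in2 XOR g3 = 0 XOR 0 = 0
g5 = in0 XOR g4 = 1 XOR 0 = 1
g6 = g3 XOR g5 = 0 XOR 1 = 1
g7 = g5 AND g6 = 1 AND 1 = 1
g8 = in3 AND g7 = 1 AND 1 = 1
So g8 = 1 as required.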